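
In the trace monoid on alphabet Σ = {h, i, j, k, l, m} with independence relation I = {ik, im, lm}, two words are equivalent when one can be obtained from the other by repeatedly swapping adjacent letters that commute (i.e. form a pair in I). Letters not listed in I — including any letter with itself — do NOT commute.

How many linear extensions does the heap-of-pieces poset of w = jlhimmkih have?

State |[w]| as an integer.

10

#0=j has no predecessor
#1=l depends on [0:j]
#2=h depends on [1:l]
#3=i depends on [2:h]
#4=m depends on [2:h]
#5=m depends on [4:m]
#6=k depends on [5:m]
#7=i depends on [3:i]
#8=h depends on [6:k, 7:i]
sources: [0:j]
N(rest) = Σ N(rest − s) over sources s of rest; N(one piece) = 1:
  size 1 → [8]=1
  size 2 → [6,8]=1  [7,8]=1
  size 3 → [3,7,8]=1  [5,6,8]=1  [6,7,8]=2
  size 4 → [3,6,7,8]=3  [4,5,6,8]=1  [5,6,7,8]=3
  size 5 → [3,5,6,7,8]=6  [4,5,6,7,8]=4
  size 6 → [3,4,5,6,7,8]=10
  size 7 → [2,3,4,5,6,7,8]=10
  first=0(j) contributes 10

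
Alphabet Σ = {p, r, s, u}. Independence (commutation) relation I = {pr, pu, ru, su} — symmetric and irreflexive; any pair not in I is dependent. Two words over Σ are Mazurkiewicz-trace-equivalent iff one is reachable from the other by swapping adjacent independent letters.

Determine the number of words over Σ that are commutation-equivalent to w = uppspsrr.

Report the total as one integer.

8

0(u) covers ∅
1(p) covers ∅
2(p) covers 1:p
3(s) covers 2:p
4(p) covers 3:s
5(s) covers 4:p
6(r) covers 5:s
7(r) covers 6:r
floor of heap: 0:u, 1:p
completions by unplaced set U, small U first (add the entries for U minus each lowest piece of U):
  |U|=1: {0}:1  {7}:1
  |U|=2: {0,7}:2  {6,7}:1
  |U|=3: {0,6,7}:3  {5,6,7}:1
  |U|=4: {0,5,6,7}:4  {4,5,6,7}:1
  |U|=5: {0,4,5,6,7}:5  {3,4,5,6,7}:1
  |U|=6: {0,3,4,5,6,7}:6  {2,3,4,5,6,7}:1
  start at 0(u): 1
  start at 1(p): 7
sum over floor = 8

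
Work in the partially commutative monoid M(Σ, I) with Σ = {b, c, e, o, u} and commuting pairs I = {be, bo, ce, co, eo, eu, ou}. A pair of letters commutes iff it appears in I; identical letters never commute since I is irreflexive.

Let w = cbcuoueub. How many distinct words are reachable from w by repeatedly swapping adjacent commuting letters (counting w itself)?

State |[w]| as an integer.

piece 0:c — minimal
piece 1:b rests on {0:c}
piece 2:c rests on {1:b}
piece 3:u rests on {2:c}
piece 4:o — minimal
piece 5:u rests on {3:u}
piece 6:e — minimal
piece 7:u rests on {5:u}
piece 8:b rests on {7:u}
minimal pieces: {0:c, 4:o, 6:e}
ways to finish when only these pieces remain (= sum over removing one remaining piece with nothing left below it):
  1 left: {4}→1  {6}→1  {8}→1
  2 left: {4,6}→2  {4,8}→2  {6,8}→2  {7,8}→1
  3 left: {4,6,8}→6  {4,7,8}→3  {5,7,8}→1  {6,7,8}→3
  4 left: {3,5,7,8}→1  {4,5,7,8}→4  {4,6,7,8}→12  {5,6,7,8}→4
  5 left: {2,3,5,7,8}→1  {3,4,5,7,8}→5  {3,5,6,7,8}→5  {4,5,6,7,8}→20
  6 left: {1,2,3,5,7,8}→1  {2,3,4,5,7,8}→6  {2,3,5,6,7,8}→6  {3,4,5,6,7,8}→30
  7 left: {0,1,2,3,5,7,8}→1  {1,2,3,4,5,7,8}→7  {1,2,3,5,6,7,8}→7  {2,3,4,5,6,7,8}→42
  placing 0:c first → 56 extensions
  placing 4:o first → 8 extensions
  placing 6:e first → 8 extensions
total linear extensions = 72

72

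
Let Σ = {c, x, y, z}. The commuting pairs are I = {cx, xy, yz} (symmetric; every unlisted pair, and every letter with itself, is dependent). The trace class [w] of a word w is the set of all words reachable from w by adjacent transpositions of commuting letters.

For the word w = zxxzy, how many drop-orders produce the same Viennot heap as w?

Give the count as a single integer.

5

#0=z has no predecessor
#1=x depends on [0:z]
#2=x depends on [1:x]
#3=z depends on [2:x]
#4=y has no predecessor
sources: [0:z, 4:y]
N(rest) = Σ N(rest − s) over sources s of rest; N(one piece) = 1:
  size 1 → [3]=1  [4]=1
  size 2 → [2,3]=1  [3,4]=2
  size 3 → [1,2,3]=1  [2,3,4]=3
  first=0(z) contributes 4
  first=4(y) contributes 1
|[w]| = 5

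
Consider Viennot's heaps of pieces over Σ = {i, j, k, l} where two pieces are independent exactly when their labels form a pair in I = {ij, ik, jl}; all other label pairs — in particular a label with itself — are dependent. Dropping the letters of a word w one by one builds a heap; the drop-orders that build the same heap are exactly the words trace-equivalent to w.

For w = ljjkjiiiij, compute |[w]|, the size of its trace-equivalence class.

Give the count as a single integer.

#0=l has no predecessor
#1=j has no predecessor
#2=j depends on [1:j]
#3=k depends on [0:l, 2:j]
#4=j depends on [3:k]
#5=i depends on [0:l]
#6=i depends on [5:i]
#7=i depends on [6:i]
#8=i depends on [7:i]
#9=j depends on [4:j]
sources: [0:l, 1:j]
N(rest) = Σ N(rest − s) over sources s of rest; N(one piece) = 1:
  size 1 → [8]=1  [9]=1
  size 2 → [4,9]=1  [7,8]=1  [8,9]=2
  size 3 → [3,4,9]=1  [4,8,9]=3  [6,7,8]=1  [7,8,9]=3
  size 4 → [2,3,4,9]=1  [3,4,8,9]=4  [4,7,8,9]=6  [5,6,7,8]=1  [6,7,8,9]=4
  size 5 → [1,2,3,4,9]=1  [2,3,4,8,9]=5  [3,4,7,8,9]=10  [4,6,7,8,9]=10  [5,6,7,8,9]=5
  size 6 → [1,2,3,4,8,9]=6  [2,3,4,7,8,9]=15  [3,4,6,7,8,9]=20  [4,5,6,7,8,9]=15
  size 7 → [1,2,3,4,7,8,9]=21  [2,3,4,6,7,8,9]=35  [3,4,5,6,7,8,9]=35
  size 8 → [0,3,4,5,6,7,8,9]=35  [1,2,3,4,6,7,8,9]=56  [2,3,4,5,6,7,8,9]=70
  first=0(l) contributes 126
  first=1(j) contributes 105
|[w]| = 231

231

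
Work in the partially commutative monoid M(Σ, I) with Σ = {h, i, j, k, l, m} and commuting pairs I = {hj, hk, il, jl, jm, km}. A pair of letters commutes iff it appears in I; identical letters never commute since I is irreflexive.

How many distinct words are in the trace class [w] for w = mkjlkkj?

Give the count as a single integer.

#0=m has no predecessor
#1=k has no predecessor
#2=j depends on [1:k]
#3=l depends on [0:m, 1:k]
#4=k depends on [2:j, 3:l]
#5=k depends on [4:k]
#6=j depends on [5:k]
sources: [0:m, 1:k]
N(rest) = Σ N(rest − s) over sources s of rest; N(one piece) = 1:
  size 1 → [6]=1
  size 2 → [5,6]=1
  size 3 → [4,5,6]=1
  size 4 → [2,4,5,6]=1  [3,4,5,6]=1
  size 5 → [0,3,4,5,6]=1  [2,3,4,5,6]=2
  first=0(m) contributes 2
  first=1(k) contributes 3
|[w]| = 5

5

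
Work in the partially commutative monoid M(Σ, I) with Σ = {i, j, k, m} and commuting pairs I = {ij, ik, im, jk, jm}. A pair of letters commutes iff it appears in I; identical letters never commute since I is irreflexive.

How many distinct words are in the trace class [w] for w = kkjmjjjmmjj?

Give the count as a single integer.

drop 0:k onto floor
drop 1:k onto {0:k}
drop 2:j onto floor
drop 3:m onto {1:k}
drop 4:j onto {2:j}
drop 5:j onto {4:j}
drop 6:j onto {5:j}
drop 7:m onto {3:m}
drop 8:m onto {7:m}
drop 9:j onto {6:j}
drop 10:j onto {9:j}
ground layer = {0:k, 2:j}
drop-orders for the pieces not yet dropped (sum over which currently-grounded one goes next):
  1 to go: {8} 1  {10} 1
  2 to go: {7,8} 1  {8,10} 2  {9,10} 1
  3 to go: {3,7,8} 1  {6,9,10} 1  {7,8,10} 3  {8,9,10} 3
  4 to go: {1,3,7,8} 1  {3,7,8,10} 4  {5,6,9,10} 1  {6,8,9,10} 4  {7,8,9,10} 6
  5 to go: {0,1,3,7,8} 1  {1,3,7,8,10} 5  {3,7,8,9,10} 10  {4,5,6,9,10} 1  {5,6,8,9,10} 5  {6,7,8,9,10} 10
  6 to go: {0,1,3,7,8,10} 6  {1,3,7,8,9,10} 15  {2,4,5,6,9,10} 1  {3,6,7,8,9,10} 20  {4,5,6,8,9,10} 6  {5,6,7,8,9,10} 15
  7 to go: {0,1,3,7,8,9,10} 21  {1,3,6,7,8,9,10} 35  {2,4,5,6,8,9,10} 7  {3,5,6,7,8,9,10} 35  {4,5,6,7,8,9,10} 21
  8 to go: {0,1,3,6,7,8,9,10} 56  {1,3,5,6,7,8,9,10} 70  {2,4,5,6,7,8,9,10} 28  {3,4,5,6,7,8,9,10} 56
  9 to go: {0,1,3,5,6,7,8,9,10} 126  {1,3,4,5,6,7,8,9,10} 126  {2,3,4,5,6,7,8,9,10} 84
  if 0:k drops first: 210 orders
  if 2:j drops first: 252 orders
heap linearizations: 462

462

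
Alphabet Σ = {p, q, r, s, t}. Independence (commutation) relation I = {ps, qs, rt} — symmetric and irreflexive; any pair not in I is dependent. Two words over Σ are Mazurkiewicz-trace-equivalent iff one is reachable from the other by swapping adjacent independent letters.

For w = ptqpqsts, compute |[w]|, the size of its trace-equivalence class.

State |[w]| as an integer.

#0=p has no predecessor
#1=t depends on [0:p]
#2=q depends on [1:t]
#3=p depends on [2:q]
#4=q depends on [3:p]
#5=s depends on [1:t]
#6=t depends on [4:q, 5:s]
#7=s depends on [6:t]
sources: [0:p]
N(rest) = Σ N(rest − s) over sources s of rest; N(one piece) = 1:
  size 1 → [7]=1
  size 2 → [6,7]=1
  size 3 → [4,6,7]=1  [5,6,7]=1
  size 4 → [3,4,6,7]=1  [4,5,6,7]=2
  size 5 → [2,3,4,6,7]=1  [3,4,5,6,7]=3
  size 6 → [2,3,4,5,6,7]=4
  first=0(p) contributes 4

4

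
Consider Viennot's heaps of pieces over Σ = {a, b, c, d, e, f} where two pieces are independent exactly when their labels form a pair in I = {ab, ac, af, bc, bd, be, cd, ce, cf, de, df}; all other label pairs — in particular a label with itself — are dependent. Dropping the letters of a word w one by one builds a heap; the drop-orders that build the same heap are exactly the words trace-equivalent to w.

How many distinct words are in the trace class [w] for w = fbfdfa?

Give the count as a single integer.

15

drop 0:f onto floor
drop 1:b onto {0:f}
drop 2:f onto {1:b}
drop 3:d onto floor
drop 4:f onto {2:f}
drop 5:a onto {3:d}
ground layer = {0:f, 3:d}
drop-orders for the pieces not yet dropped (sum over which currently-grounded one goes next):
  1 to go: {4} 1  {5} 1
  2 to go: {2,4} 1  {3,5} 1  {4,5} 2
  3 to go: {1,2,4} 1  {2,4,5} 3  {3,4,5} 3
  4 to go: {0,1,2,4} 1  {1,2,4,5} 4  {2,3,4,5} 6
  if 0:f drops first: 10 orders
  if 3:d drops first: 5 orders
heap linearizations: 15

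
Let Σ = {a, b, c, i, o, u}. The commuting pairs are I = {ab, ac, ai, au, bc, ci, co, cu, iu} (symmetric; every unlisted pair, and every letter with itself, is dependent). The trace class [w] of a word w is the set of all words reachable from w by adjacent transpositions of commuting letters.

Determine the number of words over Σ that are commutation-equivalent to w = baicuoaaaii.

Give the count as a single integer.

#0=b has no predecessor
#1=a has no predecessor
#2=i depends on [0:b]
#3=c has no predecessor
#4=u depends on [0:b]
#5=o depends on [1:a, 2:i, 4:u]
#6=a depends on [5:o]
#7=a depends on [6:a]
#8=a depends on [7:a]
#9=i depends on [5:o]
#10=i depends on [9:i]
sources: [0:b, 1:a, 3:c]
N(rest) = Σ N(rest − s) over sources s of rest; N(one piece) = 1:
  size 1 → [3]=1  [8]=1  [10]=1
  size 2 → [3,8]=2  [3,10]=2  [7,8]=1  [8,10]=2  [9,10]=1
  size 3 → [3,7,8]=3  [3,8,10]=6  [3,9,10]=3  [6,7,8]=1  [7,8,10]=3  [8,9,10]=3
  size 4 → [3,6,7,8]=4  [3,7,8,10]=12  [3,8,9,10]=12  [6,7,8,10]=4  [7,8,9,10]=6
  size 5 → [3,6,7,8,10]=20  [3,7,8,9,10]=30  [6,7,8,9,10]=10
  size 6 → [3,6,7,8,9,10]=60  [5,6,7,8,9,10]=10
  size 7 → [1,5,6,7,8,9,10]=10  [2,5,6,7,8,9,10]=10  [3,5,6,7,8,9,10]=70  [4,5,6,7,8,9,10]=10
  size 8 → [1,2,5,6,7,8,9,10]=20  [1,3,5,6,7,8,9,10]=80  [1,4,5,6,7,8,9,10]=20  [2,3,5,6,7,8,9,10]=80  [2,4,5,6,7,8,9,10]=20  [3,4,5,6,7,8,9,10]=80
  size 9 → [0,2,4,5,6,7,8,9,10]=20  [1,2,3,5,6,7,8,9,10]=180  [1,2,4,5,6,7,8,9,10]=60  [1,3,4,5,6,7,8,9,10]=180  [2,3,4,5,6,7,8,9,10]=180
  first=0(b) contributes 600
  first=1(a) contributes 200
  first=3(c) contributes 80
|[w]| = 880

880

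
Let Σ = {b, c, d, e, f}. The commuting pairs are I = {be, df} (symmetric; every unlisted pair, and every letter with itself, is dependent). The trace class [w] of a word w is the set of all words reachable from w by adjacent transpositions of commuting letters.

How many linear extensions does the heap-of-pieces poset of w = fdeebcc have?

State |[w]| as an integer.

6

drop 0:f onto floor
drop 1:d onto floor
drop 2:e onto {0:f, 1:d}
drop 3:e onto {2:e}
drop 4:b onto {0:f, 1:d}
drop 5:c onto {3:e, 4:b}
drop 6:c onto {5:c}
ground layer = {0:f, 1:d}
drop-orders for the pieces not yet dropped (sum over which currently-grounded one goes next):
  1 to go: {6} 1
  2 to go: {5,6} 1
  3 to go: {3,5,6} 1  {4,5,6} 1
  4 to go: {2,3,5,6} 1  {3,4,5,6} 2
  5 to go: {2,3,4,5,6} 3
  if 0:f drops first: 3 orders
  if 1:d drops first: 3 orders
heap linearizations: 6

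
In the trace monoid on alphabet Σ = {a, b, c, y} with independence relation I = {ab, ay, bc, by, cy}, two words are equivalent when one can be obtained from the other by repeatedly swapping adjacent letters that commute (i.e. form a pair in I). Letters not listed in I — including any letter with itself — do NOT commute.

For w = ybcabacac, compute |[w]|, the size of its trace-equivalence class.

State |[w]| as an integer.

252

0(y) covers ∅
1(b) covers ∅
2(c) covers ∅
3(a) covers 2:c
4(b) covers 1:b
5(a) covers 3:a
6(c) covers 5:a
7(a) covers 6:c
8(c) covers 7:a
floor of heap: 0:y, 1:b, 2:c
completions by unplaced set U, small U first (add the entries for U minus each lowest piece of U):
  |U|=1: {0}:1  {4}:1  {8}:1
  |U|=2: {0,4}:2  {0,8}:2  {1,4}:1  {4,8}:2  {7,8}:1
  |U|=3: {0,1,4}:3  {0,4,8}:6  {0,7,8}:3  {1,4,8}:3  {4,7,8}:3  {6,7,8}:1
  |U|=4: {0,1,4,8}:12  {0,4,7,8}:12  {0,6,7,8}:4  {1,4,7,8}:6  {4,6,7,8}:4  {5,6,7,8}:1
  |U|=5: {0,1,4,7,8}:30  {0,4,6,7,8}:20  {0,5,6,7,8}:5  {1,4,6,7,8}:10  {3,5,6,7,8}:1  {4,5,6,7,8}:5
  |U|=6: {0,1,4,6,7,8}:60  {0,3,5,6,7,8}:6  {0,4,5,6,7,8}:30  {1,4,5,6,7,8}:15  {2,3,5,6,7,8}:1  {3,4,5,6,7,8}:6
  |U|=7: {0,1,4,5,6,7,8}:105  {0,2,3,5,6,7,8}:7  {0,3,4,5,6,7,8}:42  {1,3,4,5,6,7,8}:21  {2,3,4,5,6,7,8}:7
  start at 0(y): 28
  start at 1(b): 56
  start at 2(c): 168
sum over floor = 252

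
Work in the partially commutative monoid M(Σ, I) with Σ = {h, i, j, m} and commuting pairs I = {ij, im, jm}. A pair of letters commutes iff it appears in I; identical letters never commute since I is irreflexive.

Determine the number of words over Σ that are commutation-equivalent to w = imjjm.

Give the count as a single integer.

#0=i has no predecessor
#1=m has no predecessor
#2=j has no predecessor
#3=j depends on [2:j]
#4=m depends on [1:m]
sources: [0:i, 1:m, 2:j]
N(rest) = Σ N(rest − s) over sources s of rest; N(one piece) = 1:
  size 1 → [0]=1  [3]=1  [4]=1
  size 2 → [0,3]=2  [0,4]=2  [1,4]=1  [2,3]=1  [3,4]=2
  size 3 → [0,1,4]=3  [0,2,3]=3  [0,3,4]=6  [1,3,4]=3  [2,3,4]=3
  first=0(i) contributes 6
  first=1(m) contributes 12
  first=2(j) contributes 12
|[w]| = 30

30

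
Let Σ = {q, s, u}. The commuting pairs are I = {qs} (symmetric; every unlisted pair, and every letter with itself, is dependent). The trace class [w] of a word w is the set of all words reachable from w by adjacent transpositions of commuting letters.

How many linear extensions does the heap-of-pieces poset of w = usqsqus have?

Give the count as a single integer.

6

piece 0:u — minimal
piece 1:s rests on {0:u}
piece 2:q rests on {0:u}
piece 3:s rests on {1:s}
piece 4:q rests on {2:q}
piece 5:u rests on {3:s, 4:q}
piece 6:s rests on {5:u}
minimal pieces: {0:u}
ways to finish when only these pieces remain (= sum over removing one remaining piece with nothing left below it):
  1 left: {6}→1
  2 left: {5,6}→1
  3 left: {3,5,6}→1  {4,5,6}→1
  4 left: {1,3,5,6}→1  {2,4,5,6}→1  {3,4,5,6}→2
  5 left: {1,3,4,5,6}→3  {2,3,4,5,6}→3
  placing 0:u first → 6 extensions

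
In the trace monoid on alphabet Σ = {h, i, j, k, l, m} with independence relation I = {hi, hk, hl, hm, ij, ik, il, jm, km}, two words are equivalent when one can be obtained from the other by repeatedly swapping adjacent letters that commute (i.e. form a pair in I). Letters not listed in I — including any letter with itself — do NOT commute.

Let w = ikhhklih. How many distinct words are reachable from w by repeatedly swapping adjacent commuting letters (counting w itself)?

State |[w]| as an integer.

piece 0:i — minimal
piece 1:k — minimal
piece 2:h — minimal
piece 3:h rests on {2:h}
piece 4:k rests on {1:k}
piece 5:l rests on {4:k}
piece 6:i rests on {0:i}
piece 7:h rests on {3:h}
minimal pieces: {0:i, 1:k, 2:h}
ways to finish when only these pieces remain (= sum over removing one remaining piece with nothing left below it):
  1 left: {5}→1  {6}→1  {7}→1
  2 left: {0,6}→1  {3,7}→1  {4,5}→1  {5,6}→2  {5,7}→2  {6,7}→2
  3 left: {0,5,6}→3  {0,6,7}→3  {1,4,5}→1  {2,3,7}→1  {3,5,7}→3  {3,6,7}→3  {4,5,6}→3  {4,5,7}→3  {5,6,7}→6
  4 left: {0,3,6,7}→6  {0,4,5,6}→6  {0,5,6,7}→12  {1,4,5,6}→4  {1,4,5,7}→4  {2,3,5,7}→4  {2,3,6,7}→4  {3,4,5,7}→6  {3,5,6,7}→12  {4,5,6,7}→12
  5 left: {0,1,4,5,6}→10  {0,2,3,6,7}→10  {0,3,5,6,7}→30  {0,4,5,6,7}→30  {1,3,4,5,7}→10  {1,4,5,6,7}→20  {2,3,4,5,7}→10  {2,3,5,6,7}→20  {3,4,5,6,7}→30
  6 left: {0,1,4,5,6,7}→60  {0,2,3,5,6,7}→60  {0,3,4,5,6,7}→90  {1,2,3,4,5,7}→20  {1,3,4,5,6,7}→60  {2,3,4,5,6,7}→60
  placing 0:i first → 140 extensions
  placing 1:k first → 210 extensions
  placing 2:h first → 210 extensions
total linear extensions = 560

560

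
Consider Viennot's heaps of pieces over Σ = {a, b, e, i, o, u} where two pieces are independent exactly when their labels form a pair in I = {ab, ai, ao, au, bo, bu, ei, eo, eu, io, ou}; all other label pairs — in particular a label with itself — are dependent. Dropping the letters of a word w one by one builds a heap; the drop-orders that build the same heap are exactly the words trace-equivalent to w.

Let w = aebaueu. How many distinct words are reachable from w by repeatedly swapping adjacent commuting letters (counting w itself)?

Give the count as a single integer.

#0=a has no predecessor
#1=e depends on [0:a]
#2=b depends on [1:e]
#3=a depends on [1:e]
#4=u has no predecessor
#5=e depends on [2:b, 3:a]
#6=u depends on [4:u]
sources: [0:a, 4:u]
N(rest) = Σ N(rest − s) over sources s of rest; N(one piece) = 1:
  size 1 → [5]=1  [6]=1
  size 2 → [2,5]=1  [3,5]=1  [4,6]=1  [5,6]=2
  size 3 → [2,3,5]=2  [2,5,6]=3  [3,5,6]=3  [4,5,6]=3
  size 4 → [1,2,3,5]=2  [2,3,5,6]=8  [2,4,5,6]=6  [3,4,5,6]=6
  size 5 → [0,1,2,3,5]=2  [1,2,3,5,6]=10  [2,3,4,5,6]=20
  first=0(a) contributes 30
  first=4(u) contributes 12
|[w]| = 42

42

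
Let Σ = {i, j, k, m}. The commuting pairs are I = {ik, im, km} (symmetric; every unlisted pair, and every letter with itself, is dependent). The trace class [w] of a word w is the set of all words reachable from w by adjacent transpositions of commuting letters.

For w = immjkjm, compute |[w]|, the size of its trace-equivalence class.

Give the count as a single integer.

3

0(i) covers ∅
1(m) covers ∅
2(m) covers 1:m
3(j) covers 0:i, 2:m
4(k) covers 3:j
5(j) covers 4:k
6(m) covers 5:j
floor of heap: 0:i, 1:m
completions by unplaced set U, small U first (add the entries for U minus each lowest piece of U):
  |U|=1: {6}:1
  |U|=2: {5,6}:1
  |U|=3: {4,5,6}:1
  |U|=4: {3,4,5,6}:1
  |U|=5: {0,3,4,5,6}:1  {2,3,4,5,6}:1
  start at 0(i): 1
  start at 1(m): 2
sum over floor = 3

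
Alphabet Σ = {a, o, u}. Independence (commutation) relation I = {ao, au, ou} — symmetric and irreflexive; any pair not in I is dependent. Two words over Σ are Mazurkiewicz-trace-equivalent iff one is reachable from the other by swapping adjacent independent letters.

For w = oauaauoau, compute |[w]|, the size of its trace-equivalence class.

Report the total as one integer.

0(o) covers ∅
1(a) covers ∅
2(u) covers ∅
3(a) covers 1:a
4(a) covers 3:a
5(u) covers 2:u
6(o) covers 0:o
7(a) covers 4:a
8(u) covers 5:u
floor of heap: 0:o, 1:a, 2:u
completions by unplaced set U, small U first (add the entries for U minus each lowest piece of U):
  |U|=1: {6}:1  {7}:1  {8}:1
  |U|=2: {0,6}:1  {4,7}:1  {5,8}:1  {6,7}:2  {6,8}:2  {7,8}:2
  |U|=3: {0,6,7}:3  {0,6,8}:3  {2,5,8}:1  {3,4,7}:1  {4,6,7}:3  {4,7,8}:3  {5,6,8}:3  {5,7,8}:3  {6,7,8}:6
  |U|=4: {0,4,6,7}:6  {0,5,6,8}:6  {0,6,7,8}:12  {1,3,4,7}:1  {2,5,6,8}:4  {2,5,7,8}:4  {3,4,6,7}:4  {3,4,7,8}:4  {4,5,7,8}:6  {4,6,7,8}:12  {5,6,7,8}:12
  |U|=5: {0,2,5,6,8}:10  {0,3,4,6,7}:10  {0,4,6,7,8}:30  {0,5,6,7,8}:30  {1,3,4,6,7}:5  {1,3,4,7,8}:5  {2,4,5,7,8}:10  {2,5,6,7,8}:20  {3,4,5,7,8}:10  {3,4,6,7,8}:20  {4,5,6,7,8}:30
  |U|=6: {0,1,3,4,6,7}:15  {0,2,5,6,7,8}:60  {0,3,4,6,7,8}:60  {0,4,5,6,7,8}:90  {1,3,4,5,7,8}:15  {1,3,4,6,7,8}:30  {2,3,4,5,7,8}:20  {2,4,5,6,7,8}:60  {3,4,5,6,7,8}:60
  |U|=7: {0,1,3,4,6,7,8}:105  {0,2,4,5,6,7,8}:210  {0,3,4,5,6,7,8}:210  {1,2,3,4,5,7,8}:35  {1,3,4,5,6,7,8}:105  {2,3,4,5,6,7,8}:140
  start at 0(o): 280
  start at 1(a): 560
  start at 2(u): 420
sum over floor = 1260

1260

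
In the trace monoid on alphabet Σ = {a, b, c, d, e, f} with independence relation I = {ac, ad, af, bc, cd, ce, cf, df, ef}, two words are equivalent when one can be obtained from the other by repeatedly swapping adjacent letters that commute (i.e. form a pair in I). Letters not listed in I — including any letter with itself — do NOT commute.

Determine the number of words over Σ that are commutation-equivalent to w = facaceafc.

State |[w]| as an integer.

0(f) covers ∅
1(a) covers ∅
2(c) covers ∅
3(a) covers 1:a
4(c) covers 2:c
5(e) covers 3:a
6(a) covers 5:e
7(f) covers 0:f
8(c) covers 4:c
floor of heap: 0:f, 1:a, 2:c
completions by unplaced set U, small U first (add the entries for U minus each lowest piece of U):
  |U|=1: {6}:1  {7}:1  {8}:1
  |U|=2: {0,7}:1  {4,8}:1  {5,6}:1  {6,7}:2  {6,8}:2  {7,8}:2
  |U|=3: {0,6,7}:3  {0,7,8}:3  {2,4,8}:1  {3,5,6}:1  {4,6,8}:3  {4,7,8}:3  {5,6,7}:3  {5,6,8}:3  {6,7,8}:6
  |U|=4: {0,4,7,8}:6  {0,5,6,7}:6  {0,6,7,8}:12  {1,3,5,6}:1  {2,4,6,8}:4  {2,4,7,8}:4  {3,5,6,7}:4  {3,5,6,8}:4  {4,5,6,8}:6  {4,6,7,8}:12  {5,6,7,8}:12
  |U|=5: {0,2,4,7,8}:10  {0,3,5,6,7}:10  {0,4,6,7,8}:30  {0,5,6,7,8}:30  {1,3,5,6,7}:5  {1,3,5,6,8}:5  {2,4,5,6,8}:10  {2,4,6,7,8}:20  {3,4,5,6,8}:10  {3,5,6,7,8}:20  {4,5,6,7,8}:30
  |U|=6: {0,1,3,5,6,7}:15  {0,2,4,6,7,8}:60  {0,3,5,6,7,8}:60  {0,4,5,6,7,8}:90  {1,3,4,5,6,8}:15  {1,3,5,6,7,8}:30  {2,3,4,5,6,8}:20  {2,4,5,6,7,8}:60  {3,4,5,6,7,8}:60
  |U|=7: {0,1,3,5,6,7,8}:105  {0,2,4,5,6,7,8}:210  {0,3,4,5,6,7,8}:210  {1,2,3,4,5,6,8}:35  {1,3,4,5,6,7,8}:105  {2,3,4,5,6,7,8}:140
  start at 0(f): 280
  start at 1(a): 560
  start at 2(c): 420
sum over floor = 1260

1260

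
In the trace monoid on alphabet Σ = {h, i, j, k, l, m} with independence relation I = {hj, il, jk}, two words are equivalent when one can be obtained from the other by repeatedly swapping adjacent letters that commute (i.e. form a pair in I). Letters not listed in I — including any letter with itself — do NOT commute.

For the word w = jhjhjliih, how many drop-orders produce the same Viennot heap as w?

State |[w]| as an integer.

drop 0:j onto floor
drop 1:h onto floor
drop 2:j onto {0:j}
drop 3:h onto {1:h}
drop 4:j onto {2:j}
drop 5:l onto {3:h, 4:j}
drop 6:i onto {3:h, 4:j}
drop 7:i onto {6:i}
drop 8:h onto {5:l, 7:i}
ground layer = {0:j, 1:h}
drop-orders for the pieces not yet dropped (sum over which currently-grounded one goes next):
  1 to go: {8} 1
  2 to go: {5,8} 1  {7,8} 1
  3 to go: {5,7,8} 2  {6,7,8} 1
  4 to go: {5,6,7,8} 3
  5 to go: {3,5,6,7,8} 3  {4,5,6,7,8} 3
  6 to go: {1,3,5,6,7,8} 3  {2,4,5,6,7,8} 3  {3,4,5,6,7,8} 6
  7 to go: {0,2,4,5,6,7,8} 3  {1,3,4,5,6,7,8} 9  {2,3,4,5,6,7,8} 9
  if 0:j drops first: 18 orders
  if 1:h drops first: 12 orders
heap linearizations: 30

30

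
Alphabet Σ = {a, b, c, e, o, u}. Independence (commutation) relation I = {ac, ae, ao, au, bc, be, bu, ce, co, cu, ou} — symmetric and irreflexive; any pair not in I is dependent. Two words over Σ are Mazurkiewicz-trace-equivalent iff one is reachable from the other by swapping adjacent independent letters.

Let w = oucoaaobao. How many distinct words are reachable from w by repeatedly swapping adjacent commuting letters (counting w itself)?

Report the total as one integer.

#0=o has no predecessor
#1=u has no predecessor
#2=c has no predecessor
#3=o depends on [0:o]
#4=a has no predecessor
#5=a depends on [4:a]
#6=o depends on [3:o]
#7=b depends on [5:a, 6:o]
#8=a depends on [7:b]
#9=o depends on [7:b]
sources: [0:o, 1:u, 2:c, 4:a]
N(rest) = Σ N(rest − s) over sources s of rest; N(one piece) = 1:
  size 1 → [1]=1  [2]=1  [8]=1  [9]=1
  size 2 → [1,2]=2  [1,8]=2  [1,9]=2  [2,8]=2  [2,9]=2  [8,9]=2
  size 3 → [1,2,8]=6  [1,2,9]=6  [1,8,9]=6  [2,8,9]=6  [7,8,9]=2
  size 4 → [1,2,8,9]=24  [1,7,8,9]=8  [2,7,8,9]=8  [5,7,8,9]=2  [6,7,8,9]=2
  size 5 → [1,2,7,8,9]=40  [1,5,7,8,9]=10  [1,6,7,8,9]=10  [2,5,7,8,9]=10  [2,6,7,8,9]=10  [3,6,7,8,9]=2  [4,5,7,8,9]=2  [5,6,7,8,9]=4
  size 6 → [0,3,6,7,8,9]=2  [1,2,5,7,8,9]=60  [1,2,6,7,8,9]=60  [1,3,6,7,8,9]=12  [1,4,5,7,8,9]=12  [1,5,6,7,8,9]=24  [2,3,6,7,8,9]=12  [2,4,5,7,8,9]=12  [2,5,6,7,8,9]=24  [3,5,6,7,8,9]=6  [4,5,6,7,8,9]=6
  size 7 → [0,1,3,6,7,8,9]=14  [0,2,3,6,7,8,9]=14  [0,3,5,6,7,8,9]=8  [1,2,3,6,7,8,9]=84  [1,2,4,5,7,8,9]=84  [1,2,5,6,7,8,9]=168  [1,3,5,6,7,8,9]=42  [1,4,5,6,7,8,9]=42  [2,3,5,6,7,8,9]=42  [2,4,5,6,7,8,9]=42  [3,4,5,6,7,8,9]=12
  size 8 → [0,1,2,3,6,7,8,9]=112  [0,1,3,5,6,7,8,9]=64  [0,2,3,5,6,7,8,9]=64  [0,3,4,5,6,7,8,9]=20  [1,2,3,5,6,7,8,9]=336  [1,2,4,5,6,7,8,9]=336  [1,3,4,5,6,7,8,9]=96  [2,3,4,5,6,7,8,9]=96
  first=0(o) contributes 864
  first=1(u) contributes 180
  first=2(c) contributes 180
  first=4(a) contributes 576
|[w]| = 1800

1800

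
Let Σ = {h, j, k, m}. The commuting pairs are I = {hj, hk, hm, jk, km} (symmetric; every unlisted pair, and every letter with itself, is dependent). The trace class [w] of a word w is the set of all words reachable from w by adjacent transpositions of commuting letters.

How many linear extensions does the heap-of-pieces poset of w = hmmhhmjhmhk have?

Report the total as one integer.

piece 0:h — minimal
piece 1:m — minimal
piece 2:m rests on {1:m}
piece 3:h rests on {0:h}
piece 4:h rests on {3:h}
piece 5:m rests on {2:m}
piece 6:j rests on {5:m}
piece 7:h rests on {4:h}
piece 8:m rests on {6:j}
piece 9:h rests on {7:h}
piece 10:k — minimal
minimal pieces: {0:h, 1:m, 10:k}
ways to finish when only these pieces remain (= sum over removing one remaining piece with nothing left below it):
  1 left: {8}→1  {9}→1  {10}→1
  2 left: {6,8}→1  {7,9}→1  {8,9}→2  {8,10}→2  {9,10}→2
  3 left: {4,7,9}→1  {5,6,8}→1  {6,8,9}→3  {6,8,10}→3  {7,8,9}→3  {7,9,10}→3  {8,9,10}→6
  4 left: {2,5,6,8}→1  {3,4,7,9}→1  {4,7,8,9}→4  {4,7,9,10}→4  {5,6,8,9}→4  {5,6,8,10}→4  {6,7,8,9}→6  {6,8,9,10}→12  {7,8,9,10}→12
  5 left: {0,3,4,7,9}→1  {1,2,5,6,8}→1  {2,5,6,8,9}→5  {2,5,6,8,10}→5  {3,4,7,8,9}→5  {3,4,7,9,10}→5  {4,6,7,8,9}→10  {4,7,8,9,10}→20  {5,6,7,8,9}→10  {5,6,8,9,10}→20  {6,7,8,9,10}→30
  6 left: {0,3,4,7,8,9}→6  {0,3,4,7,9,10}→6  {1,2,5,6,8,9}→6  {1,2,5,6,8,10}→6  {2,5,6,7,8,9}→15  {2,5,6,8,9,10}→30  {3,4,6,7,8,9}→15  {3,4,7,8,9,10}→30  {4,5,6,7,8,9}→20  {4,6,7,8,9,10}→60  {5,6,7,8,9,10}→60
  7 left: {0,3,4,6,7,8,9}→21  {0,3,4,7,8,9,10}→42  {1,2,5,6,7,8,9}→21  {1,2,5,6,8,9,10}→42  {2,4,5,6,7,8,9}→35  {2,5,6,7,8,9,10}→105  {3,4,5,6,7,8,9}→35  {3,4,6,7,8,9,10}→105  {4,5,6,7,8,9,10}→140
  8 left: {0,3,4,5,6,7,8,9}→56  {0,3,4,6,7,8,9,10}→168  {1,2,4,5,6,7,8,9}→56  {1,2,5,6,7,8,9,10}→168  {2,3,4,5,6,7,8,9}→70  {2,4,5,6,7,8,9,10}→280  {3,4,5,6,7,8,9,10}→280
  9 left: {0,2,3,4,5,6,7,8,9}→126  {0,3,4,5,6,7,8,9,10}→504  {1,2,3,4,5,6,7,8,9}→126  {1,2,4,5,6,7,8,9,10}→504  {2,3,4,5,6,7,8,9,10}→630
  placing 0:h first → 1260 extensions
  placing 1:m first → 1260 extensions
  placing 10:k first → 252 extensions
total linear extensions = 2772

2772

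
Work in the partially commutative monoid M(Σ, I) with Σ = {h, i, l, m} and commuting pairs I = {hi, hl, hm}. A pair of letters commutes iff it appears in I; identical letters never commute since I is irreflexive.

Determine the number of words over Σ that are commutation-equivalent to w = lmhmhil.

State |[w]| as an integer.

21

0(l) covers ∅
1(m) covers 0:l
2(h) covers ∅
3(m) covers 1:m
4(h) covers 2:h
5(i) covers 3:m
6(l) covers 5:i
floor of heap: 0:l, 2:h
completions by unplaced set U, small U first (add the entries for U minus each lowest piece of U):
  |U|=1: {4}:1  {6}:1
  |U|=2: {2,4}:1  {4,6}:2  {5,6}:1
  |U|=3: {2,4,6}:3  {3,5,6}:1  {4,5,6}:3
  |U|=4: {1,3,5,6}:1  {2,4,5,6}:6  {3,4,5,6}:4
  |U|=5: {0,1,3,5,6}:1  {1,3,4,5,6}:5  {2,3,4,5,6}:10
  start at 0(l): 15
  start at 2(h): 6
sum over floor = 21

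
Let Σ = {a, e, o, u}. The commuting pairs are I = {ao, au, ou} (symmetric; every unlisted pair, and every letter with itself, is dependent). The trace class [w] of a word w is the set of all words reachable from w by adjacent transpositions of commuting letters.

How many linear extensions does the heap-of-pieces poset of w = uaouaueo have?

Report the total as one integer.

drop 0:u onto floor
drop 1:a onto floor
drop 2:o onto floor
drop 3:u onto {0:u}
drop 4:a onto {1:a}
drop 5:u onto {3:u}
drop 6:e onto {2:o, 4:a, 5:u}
drop 7:o onto {6:e}
ground layer = {0:u, 1:a, 2:o}
drop-orders for the pieces not yet dropped (sum over which currently-grounded one goes next):
  1 to go: {7} 1
  2 to go: {6,7} 1
  3 to go: {2,6,7} 1  {4,6,7} 1  {5,6,7} 1
  4 to go: {1,4,6,7} 1  {2,4,6,7} 2  {2,5,6,7} 2  {3,5,6,7} 1  {4,5,6,7} 2
  5 to go: {0,3,5,6,7} 1  {1,2,4,6,7} 3  {1,4,5,6,7} 3  {2,3,5,6,7} 3  {2,4,5,6,7} 6  {3,4,5,6,7} 3
  6 to go: {0,2,3,5,6,7} 4  {0,3,4,5,6,7} 4  {1,2,4,5,6,7} 12  {1,3,4,5,6,7} 6  {2,3,4,5,6,7} 12
  if 0:u drops first: 30 orders
  if 1:a drops first: 20 orders
  if 2:o drops first: 10 orders
heap linearizations: 60

60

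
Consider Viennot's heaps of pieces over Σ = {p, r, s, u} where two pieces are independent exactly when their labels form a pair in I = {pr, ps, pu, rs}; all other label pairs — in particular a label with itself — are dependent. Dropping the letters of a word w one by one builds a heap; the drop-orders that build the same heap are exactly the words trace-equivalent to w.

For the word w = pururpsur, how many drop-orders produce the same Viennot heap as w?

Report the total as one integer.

72

drop 0:p onto floor
drop 1:u onto floor
drop 2:r onto {1:u}
drop 3:u onto {2:r}
drop 4:r onto {3:u}
drop 5:p onto {0:p}
drop 6:s onto {3:u}
drop 7:u onto {4:r, 6:s}
drop 8:r onto {7:u}
ground layer = {0:p, 1:u}
drop-orders for the pieces not yet dropped (sum over which currently-grounded one goes next):
  1 to go: {5} 1  {8} 1
  2 to go: {0,5} 1  {5,8} 2  {7,8} 1
  3 to go: {0,5,8} 3  {4,7,8} 1  {5,7,8} 3  {6,7,8} 1
  4 to go: {0,5,7,8} 6  {4,5,7,8} 4  {4,6,7,8} 2  {5,6,7,8} 4
  5 to go: {0,4,5,7,8} 10  {0,5,6,7,8} 10  {3,4,6,7,8} 2  {4,5,6,7,8} 10
  6 to go: {0,4,5,6,7,8} 30  {2,3,4,6,7,8} 2  {3,4,5,6,7,8} 12
  7 to go: {0,3,4,5,6,7,8} 42  {1,2,3,4,6,7,8} 2  {2,3,4,5,6,7,8} 14
  if 0:p drops first: 16 orders
  if 1:u drops first: 56 orders
heap linearizations: 72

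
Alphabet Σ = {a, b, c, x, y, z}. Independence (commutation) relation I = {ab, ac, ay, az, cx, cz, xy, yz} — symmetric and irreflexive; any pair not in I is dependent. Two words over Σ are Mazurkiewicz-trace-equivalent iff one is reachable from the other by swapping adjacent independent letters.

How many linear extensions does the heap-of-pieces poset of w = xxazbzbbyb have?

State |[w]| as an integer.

#0=x has no predecessor
#1=x depends on [0:x]
#2=a depends on [1:x]
#3=z depends on [1:x]
#4=b depends on [3:z]
#5=z depends on [4:b]
#6=b depends on [5:z]
#7=b depends on [6:b]
#8=y depends on [7:b]
#9=b depends on [8:y]
sources: [0:x]
N(rest) = Σ N(rest − s) over sources s of rest; N(one piece) = 1:
  size 1 → [2]=1  [9]=1
  size 2 → [2,9]=2  [8,9]=1
  size 3 → [2,8,9]=3  [7,8,9]=1
  size 4 → [2,7,8,9]=4  [6,7,8,9]=1
  size 5 → [2,6,7,8,9]=5  [5,6,7,8,9]=1
  size 6 → [2,5,6,7,8,9]=6  [4,5,6,7,8,9]=1
  size 7 → [2,4,5,6,7,8,9]=7  [3,4,5,6,7,8,9]=1
  size 8 → [2,3,4,5,6,7,8,9]=8
  first=0(x) contributes 8

8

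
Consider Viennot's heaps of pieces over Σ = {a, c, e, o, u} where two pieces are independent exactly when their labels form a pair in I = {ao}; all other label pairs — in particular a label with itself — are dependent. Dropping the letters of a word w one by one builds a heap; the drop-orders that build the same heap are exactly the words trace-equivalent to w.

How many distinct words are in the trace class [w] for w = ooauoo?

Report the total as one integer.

drop 0:o onto floor
drop 1:o onto {0:o}
drop 2:a onto floor
drop 3:u onto {1:o, 2:a}
drop 4:o onto {3:u}
drop 5:o onto {4:o}
ground layer = {0:o, 2:a}
drop-orders for the pieces not yet dropped (sum over which currently-grounded one goes next):
  1 to go: {5} 1
  2 to go: {4,5} 1
  3 to go: {3,4,5} 1
  4 to go: {1,3,4,5} 1  {2,3,4,5} 1
  if 0:o drops first: 2 orders
  if 2:a drops first: 1 orders
heap linearizations: 3

3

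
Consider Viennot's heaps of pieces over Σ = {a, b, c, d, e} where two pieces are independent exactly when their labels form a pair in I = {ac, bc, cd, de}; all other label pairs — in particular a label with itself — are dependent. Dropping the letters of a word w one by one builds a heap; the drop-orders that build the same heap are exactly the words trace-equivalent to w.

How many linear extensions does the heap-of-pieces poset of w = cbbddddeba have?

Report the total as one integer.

piece 0:c — minimal
piece 1:b — minimal
piece 2:b rests on {1:b}
piece 3:d rests on {2:b}
piece 4:d rests on {3:d}
piece 5:d rests on {4:d}
piece 6:d rests on {5:d}
piece 7:e rests on {0:c, 2:b}
piece 8:b rests on {6:d, 7:e}
piece 9:a rests on {8:b}
minimal pieces: {0:c, 1:b}
ways to finish when only these pieces remain (= sum over removing one remaining piece with nothing left below it):
  1 left: {9}→1
  2 left: {8,9}→1
  3 left: {6,8,9}→1  {7,8,9}→1
  4 left: {0,7,8,9}→1  {5,6,8,9}→1  {6,7,8,9}→2
  5 left: {0,6,7,8,9}→3  {4,5,6,8,9}→1  {5,6,7,8,9}→3
  6 left: {0,5,6,7,8,9}→6  {3,4,5,6,8,9}→1  {4,5,6,7,8,9}→4
  7 left: {0,4,5,6,7,8,9}→10  {3,4,5,6,7,8,9}→5
  8 left: {0,3,4,5,6,7,8,9}→15  {2,3,4,5,6,7,8,9}→5
  placing 0:c first → 5 extensions
  placing 1:b first → 20 extensions
total linear extensions = 25

25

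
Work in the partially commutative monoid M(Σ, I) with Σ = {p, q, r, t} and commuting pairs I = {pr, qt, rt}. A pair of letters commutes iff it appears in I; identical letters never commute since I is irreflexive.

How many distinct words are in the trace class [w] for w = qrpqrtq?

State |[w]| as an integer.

9

0(q) covers ∅
1(r) covers 0:q
2(p) covers 0:q
3(q) covers 1:r, 2:p
4(r) covers 3:q
5(t) covers 2:p
6(q) covers 4:r
floor of heap: 0:q
completions by unplaced set U, small U first (add the entries for U minus each lowest piece of U):
  |U|=1: {5}:1  {6}:1
  |U|=2: {4,6}:1  {5,6}:2
  |U|=3: {3,4,6}:1  {4,5,6}:3
  |U|=4: {1,3,4,6}:1  {3,4,5,6}:4
  |U|=5: {1,3,4,5,6}:5  {2,3,4,5,6}:4
  start at 0(q): 9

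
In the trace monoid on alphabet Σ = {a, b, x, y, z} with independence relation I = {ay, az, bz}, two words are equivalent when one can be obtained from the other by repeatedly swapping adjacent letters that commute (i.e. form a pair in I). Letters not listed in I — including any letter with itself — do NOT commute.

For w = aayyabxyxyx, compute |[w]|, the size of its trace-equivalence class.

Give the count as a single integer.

piece 0:a — minimal
piece 1:a rests on {0:a}
piece 2:y — minimal
piece 3:y rests on {2:y}
piece 4:a rests on {1:a}
piece 5:b rests on {3:y, 4:a}
piece 6:x rests on {5:b}
piece 7:y rests on {6:x}
piece 8:x rests on {7:y}
piece 9:y rests on {8:x}
piece 10:x rests on {9:y}
minimal pieces: {0:a, 2:y}
ways to finish when only these pieces remain (= sum over removing one remaining piece with nothing left below it):
  1 left: {10}→1
  2 left: {9,10}→1
  3 left: {8,9,10}→1
  4 left: {7,8,9,10}→1
  5 left: {6,7,8,9,10}→1
  6 left: {5,6,7,8,9,10}→1
  7 left: {3,5,6,7,8,9,10}→1  {4,5,6,7,8,9,10}→1
  8 left: {1,4,5,6,7,8,9,10}→1  {2,3,5,6,7,8,9,10}→1  {3,4,5,6,7,8,9,10}→2
  9 left: {0,1,4,5,6,7,8,9,10}→1  {1,3,4,5,6,7,8,9,10}→3  {2,3,4,5,6,7,8,9,10}→3
  placing 0:a first → 6 extensions
  placing 2:y first → 4 extensions
total linear extensions = 10

10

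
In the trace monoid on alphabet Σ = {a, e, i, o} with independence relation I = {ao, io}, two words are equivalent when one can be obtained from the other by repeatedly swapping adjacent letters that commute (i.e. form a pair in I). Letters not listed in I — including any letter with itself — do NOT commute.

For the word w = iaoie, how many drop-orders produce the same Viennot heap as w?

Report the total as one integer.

4

piece 0:i — minimal
piece 1:a rests on {0:i}
piece 2:o — minimal
piece 3:i rests on {1:a}
piece 4:e rests on {2:o, 3:i}
minimal pieces: {0:i, 2:o}
ways to finish when only these pieces remain (= sum over removing one remaining piece with nothing left below it):
  1 left: {4}→1
  2 left: {2,4}→1  {3,4}→1
  3 left: {1,3,4}→1  {2,3,4}→2
  placing 0:i first → 3 extensions
  placing 2:o first → 1 extensions
total linear extensions = 4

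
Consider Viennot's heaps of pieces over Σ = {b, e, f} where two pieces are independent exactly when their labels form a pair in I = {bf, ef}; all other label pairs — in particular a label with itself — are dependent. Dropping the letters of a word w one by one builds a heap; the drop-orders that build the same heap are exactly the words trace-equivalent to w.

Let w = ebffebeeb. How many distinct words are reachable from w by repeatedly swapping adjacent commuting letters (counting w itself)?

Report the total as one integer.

#0=e has no predecessor
#1=b depends on [0:e]
#2=f has no predecessor
#3=f depends on [2:f]
#4=e depends on [1:b]
#5=b depends on [4:e]
#6=e depends on [5:b]
#7=e depends on [6:e]
#8=b depends on [7:e]
sources: [0:e, 2:f]
N(rest) = Σ N(rest − s) over sources s of rest; N(one piece) = 1:
  size 1 → [3]=1  [8]=1
  size 2 → [2,3]=1  [3,8]=2  [7,8]=1
  size 3 → [2,3,8]=3  [3,7,8]=3  [6,7,8]=1
  size 4 → [2,3,7,8]=6  [3,6,7,8]=4  [5,6,7,8]=1
  size 5 → [2,3,6,7,8]=10  [3,5,6,7,8]=5  [4,5,6,7,8]=1
  size 6 → [1,4,5,6,7,8]=1  [2,3,5,6,7,8]=15  [3,4,5,6,7,8]=6
  size 7 → [0,1,4,5,6,7,8]=1  [1,3,4,5,6,7,8]=7  [2,3,4,5,6,7,8]=21
  first=0(e) contributes 28
  first=2(f) contributes 8
|[w]| = 36

36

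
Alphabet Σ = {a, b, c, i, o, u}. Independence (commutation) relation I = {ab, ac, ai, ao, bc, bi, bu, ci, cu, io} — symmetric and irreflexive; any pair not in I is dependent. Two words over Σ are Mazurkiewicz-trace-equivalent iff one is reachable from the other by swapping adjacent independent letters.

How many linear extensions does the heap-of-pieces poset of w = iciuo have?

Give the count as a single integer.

drop 0:i onto floor
drop 1:c onto floor
drop 2:i onto {0:i}
drop 3:u onto {2:i}
drop 4:o onto {1:c, 3:u}
ground layer = {0:i, 1:c}
drop-orders for the pieces not yet dropped (sum over which currently-grounded one goes next):
  1 to go: {4} 1
  2 to go: {1,4} 1  {3,4} 1
  3 to go: {1,3,4} 2  {2,3,4} 1
  if 0:i drops first: 3 orders
  if 1:c drops first: 1 orders
heap linearizations: 4

4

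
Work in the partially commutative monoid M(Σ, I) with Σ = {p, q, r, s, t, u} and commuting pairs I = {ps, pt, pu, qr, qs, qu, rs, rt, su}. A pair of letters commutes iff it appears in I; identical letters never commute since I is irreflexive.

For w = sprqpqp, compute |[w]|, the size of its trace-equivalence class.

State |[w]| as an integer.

piece 0:s — minimal
piece 1:p — minimal
piece 2:r rests on {1:p}
piece 3:q rests on {1:p}
piece 4:p rests on {2:r, 3:q}
piece 5:q rests on {4:p}
piece 6:p rests on {5:q}
minimal pieces: {0:s, 1:p}
ways to finish when only these pieces remain (= sum over removing one remaining piece with nothing left below it):
  1 left: {0}→1  {6}→1
  2 left: {0,6}→2  {5,6}→1
  3 left: {0,5,6}→3  {4,5,6}→1
  4 left: {0,4,5,6}→4  {2,4,5,6}→1  {3,4,5,6}→1
  5 left: {0,2,4,5,6}→5  {0,3,4,5,6}→5  {2,3,4,5,6}→2
  placing 0:s first → 2 extensions
  placing 1:p first → 12 extensions
total linear extensions = 14

14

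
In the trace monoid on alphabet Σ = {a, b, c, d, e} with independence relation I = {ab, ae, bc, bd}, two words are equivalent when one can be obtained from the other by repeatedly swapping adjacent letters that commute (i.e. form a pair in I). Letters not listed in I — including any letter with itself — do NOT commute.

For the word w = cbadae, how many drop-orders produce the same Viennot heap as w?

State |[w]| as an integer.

piece 0:c — minimal
piece 1:b — minimal
piece 2:a rests on {0:c}
piece 3:d rests on {2:a}
piece 4:a rests on {3:d}
piece 5:e rests on {1:b, 3:d}
minimal pieces: {0:c, 1:b}
ways to finish when only these pieces remain (= sum over removing one remaining piece with nothing left below it):
  1 left: {4}→1  {5}→1
  2 left: {1,5}→1  {4,5}→2
  3 left: {1,4,5}→3  {3,4,5}→2
  4 left: {1,3,4,5}→5  {2,3,4,5}→2
  placing 0:c first → 7 extensions
  placing 1:b first → 2 extensions
total linear extensions = 9

9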